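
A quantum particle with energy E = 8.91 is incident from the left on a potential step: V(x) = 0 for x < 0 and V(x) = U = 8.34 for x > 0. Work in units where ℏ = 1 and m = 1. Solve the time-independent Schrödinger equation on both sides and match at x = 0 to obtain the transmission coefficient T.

T = 0.644

The wavenumbers are k₁ = √(2mE)/ℏ = 4.221 on the left and k₂ = √(2m(E − U))/ℏ = 1.068 on the right.
Matching ψ and ψ′ at x = 0 gives r = (k₁ − k₂)/(k₁ + k₂), so R = r² = 0.3555 and T = 1 − R = 0.6445.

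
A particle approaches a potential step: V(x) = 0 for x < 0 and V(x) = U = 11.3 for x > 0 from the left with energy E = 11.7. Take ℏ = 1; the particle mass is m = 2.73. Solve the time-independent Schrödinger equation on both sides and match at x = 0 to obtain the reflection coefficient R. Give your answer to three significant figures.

The wavenumbers are k₁ = √(2mE)/ℏ = 7.993 on the left and k₂ = √(2m(E − U))/ℏ = 1.478 on the right.
Matching ψ and ψ′ at x = 0 gives r = (k₁ − k₂)/(k₁ + k₂), so R = r² = 0.4732 and T = 1 − R = 0.5268.

R = 0.473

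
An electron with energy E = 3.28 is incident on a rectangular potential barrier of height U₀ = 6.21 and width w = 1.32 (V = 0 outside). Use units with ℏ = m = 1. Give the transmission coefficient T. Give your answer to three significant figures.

E < U₀: inside the barrier ψ ∝ e^{±κx} with κ = √(2m(U₀ − E))/ℏ = 2.421.
κw = 3.195, sinh(κw) = 12.19.
Matching ψ, ψ′ at both faces gives T = [1 + U₀² sinh²(κw) / (4E(U₀ − E))]⁻¹ = 1/150.1 = 0.00666.

T = 0.00666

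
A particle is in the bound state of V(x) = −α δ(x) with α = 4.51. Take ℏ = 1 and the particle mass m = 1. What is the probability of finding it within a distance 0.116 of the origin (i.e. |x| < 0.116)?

The normalised bound state is ψ = √κ e^{−κ|x|} with κ = mα/ℏ² = 4.510.
P(|x| < d) = ∫_{−d}^{d} κ e^{−2κ|x|} dx = 1 − e^{−2κd} = 1 − e^{−1.046} = 0.6488.

P = 0.649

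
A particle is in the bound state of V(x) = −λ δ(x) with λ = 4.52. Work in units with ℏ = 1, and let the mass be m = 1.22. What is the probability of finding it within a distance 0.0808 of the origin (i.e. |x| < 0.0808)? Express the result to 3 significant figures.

P = 0.590

The normalised bound state is ψ = √κ e^{−κ|x|} with κ = mλ/ℏ² = 5.514.
P(|x| < d) = ∫_{−d}^{d} κ e^{−2κ|x|} dx = 1 − e^{−2κd} = 1 − e^{−0.8911} = 0.5898.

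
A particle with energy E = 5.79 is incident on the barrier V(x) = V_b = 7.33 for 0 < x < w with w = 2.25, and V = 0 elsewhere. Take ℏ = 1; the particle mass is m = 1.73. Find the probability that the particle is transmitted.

T = 0.0000818

E < V_b: inside the barrier ψ ∝ e^{±κx} with κ = √(2m(V_b − E))/ℏ = 2.308.
κw = 5.194, sinh(κw) = 90.07.
The exact tunnelling result is T⁻¹ = 1 + V_b² sinh²(κw) / [4E(V_b − E)] = 12220, so T = 0.0000818.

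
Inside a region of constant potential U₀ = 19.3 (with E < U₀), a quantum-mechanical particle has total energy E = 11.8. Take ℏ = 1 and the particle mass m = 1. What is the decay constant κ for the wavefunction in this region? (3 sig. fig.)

κ = 3.87

Since E < U₀ the TISE in this region is ψ'' = κ²ψ with κ = √(2m(U₀ − E))/ℏ.
κ = √(2 × 1 × 7.5) = 3.873.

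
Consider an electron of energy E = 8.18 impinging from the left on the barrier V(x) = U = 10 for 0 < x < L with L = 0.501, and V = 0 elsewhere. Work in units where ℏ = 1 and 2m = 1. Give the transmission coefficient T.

T = 0.529

Since E < U the interior solution is evanescent with decay constant κ = √(2m(U − E))/ℏ = 1.349.
κL = 0.6759, sinh(κL) = 0.7285.
Matching ψ, ψ′ at both faces gives T = [1 + U² sinh²(κL) / (4E(U − E))]⁻¹ = 1/1.891 = 0.529.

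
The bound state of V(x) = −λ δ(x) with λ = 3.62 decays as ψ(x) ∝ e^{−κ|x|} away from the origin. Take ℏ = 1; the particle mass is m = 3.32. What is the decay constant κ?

Integrating the TISE across x = 0 gives the cusp condition ψ'(0⁺) − ψ'(0⁻) = −(2mλ/ℏ²)ψ(0).
With ψ ∝ e^{−κ|x|} this yields −2κ = −2mλ/ℏ², so κ = mλ/ℏ² = 12.02.

κ = 12.0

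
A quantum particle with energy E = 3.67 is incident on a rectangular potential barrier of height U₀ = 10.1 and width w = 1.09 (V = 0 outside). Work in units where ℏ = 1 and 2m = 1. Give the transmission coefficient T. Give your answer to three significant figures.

T = 0.0146

E < U₀: inside the barrier ψ ∝ e^{±κx} with κ = √(2m(U₀ − E))/ℏ = 2.536.
κw = 2.764, sinh(κw) = 7.900.
Matching ψ, ψ′ at both faces gives T = [1 + U₀² sinh²(κw) / (4E(U₀ − E))]⁻¹ = 1/68.44 = 0.0146.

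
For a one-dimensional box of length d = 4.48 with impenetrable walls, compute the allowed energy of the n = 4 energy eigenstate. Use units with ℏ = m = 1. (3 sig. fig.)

E = 3.93

Requiring ψ(0) = ψ(d) = 0 quantises k = nπ/d, hence E_n = ℏ²k²/2m = n²π²ℏ²/(2md²).
E_4 = 4² × π² / (2 × 1 × 4.48²) = 3.934.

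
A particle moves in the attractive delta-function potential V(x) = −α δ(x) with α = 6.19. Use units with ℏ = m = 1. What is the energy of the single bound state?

For x ≠ 0 the bound state is ψ ∝ e^{−κ|x|}; integrating the TISE across the delta gives the cusp condition 2κ = 2mα/ℏ², so κ = 6.190.
Then E = −ℏ²κ²/(2m) = −mα²/(2ℏ²) = -19.16.

E = -19.2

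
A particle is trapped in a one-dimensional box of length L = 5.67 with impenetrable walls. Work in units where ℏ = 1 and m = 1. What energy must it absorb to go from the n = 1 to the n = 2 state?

ΔE = 0.460

E_n = n²π²ℏ²/(2mL²), so ΔE = (2² − 1²) π²ℏ²/(2mL²).
ΔE = 3 × π² / (2 × 1 × 5.67²) = 0.4605.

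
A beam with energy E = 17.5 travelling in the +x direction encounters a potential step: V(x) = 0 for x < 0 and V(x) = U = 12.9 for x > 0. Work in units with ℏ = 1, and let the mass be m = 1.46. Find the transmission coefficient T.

The wavenumbers are k₁ = √(2mE)/ℏ = 7.148 on the left and k₂ = √(2m(E − U))/ℏ = 3.665 on the right.
Continuity of ψ and ψ′ at the step yields the reflection amplitude r = (k₁ − k₂)/(k₁ + k₂) = 0.3221; thus R = |r|² = 0.1038, T = 0.8962.

T = 0.896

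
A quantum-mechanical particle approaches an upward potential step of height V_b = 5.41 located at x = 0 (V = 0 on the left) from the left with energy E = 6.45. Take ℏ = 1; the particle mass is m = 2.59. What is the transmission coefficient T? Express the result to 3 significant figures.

The wavenumbers are k₁ = √(2mE)/ℏ = 5.780 on the left and k₂ = √(2m(E − V_b))/ℏ = 2.321 on the right.
Continuity of ψ and ψ′ at the step yields the reflection amplitude r = (k₁ − k₂)/(k₁ + k₂) = 0.4270; thus R = |r|² = 0.1823, T = 0.8177.

T = 0.818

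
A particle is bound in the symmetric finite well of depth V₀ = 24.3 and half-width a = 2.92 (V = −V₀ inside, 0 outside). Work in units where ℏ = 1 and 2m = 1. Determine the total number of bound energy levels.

N = 10

The dimensionless depth is z₀ = a√(2mV₀)/ℏ = 2.92 × √(24.30) = 14.39.
The even/odd transcendental equations gain one root per π/2 in z₀, giving N = 1 + ⌊2z₀/π⌋ = 1 + ⌊9.164⌋ = 10.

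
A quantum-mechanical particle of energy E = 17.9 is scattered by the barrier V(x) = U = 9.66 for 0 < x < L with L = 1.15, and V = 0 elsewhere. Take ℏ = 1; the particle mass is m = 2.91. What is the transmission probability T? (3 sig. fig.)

T = 0.865

Above the barrier the interior wavenumber is k₂ = √(2m(E − U))/ℏ = 6.925, giving phase k₂L = 7.964.
T = [1 + U² sin²(k₂L) / (4E(E − U))]⁻¹ = 1/1.156 = 0.865.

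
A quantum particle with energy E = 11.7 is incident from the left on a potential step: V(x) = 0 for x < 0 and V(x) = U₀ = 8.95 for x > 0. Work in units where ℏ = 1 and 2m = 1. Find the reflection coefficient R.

R = 0.120

On each side the TISE gives plane waves with k = √(2m(E − V))/ℏ: k₁ = √(2·½·11.7) = 3.421, k₂ = √(2·½·2.75) = 1.658.
Continuity of ψ and ψ′ at the step yields the reflection amplitude r = (k₁ − k₂)/(k₁ + k₂) = 0.3470; thus R = |r|² = 0.1204, T = 0.8796.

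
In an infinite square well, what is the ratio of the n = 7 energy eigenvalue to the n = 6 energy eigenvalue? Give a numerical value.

E_n = n²π²ℏ²/(2mL²) so the ratio is n₂²/n₁² = 49/36 = 1.36111.

1.36111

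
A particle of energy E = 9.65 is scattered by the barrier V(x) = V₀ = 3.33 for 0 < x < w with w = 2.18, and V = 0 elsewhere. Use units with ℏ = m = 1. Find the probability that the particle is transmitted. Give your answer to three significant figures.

E > V₀: inside the barrier k₂ = √(2m(E − V₀))/ℏ = 3.555, k₂w = 7.751.
Matching at both interfaces gives T⁻¹ = 1 + V₀² sin²(k₂w) / [4E(E − V₀)] = 1.045, hence T = 0.957.

T = 0.957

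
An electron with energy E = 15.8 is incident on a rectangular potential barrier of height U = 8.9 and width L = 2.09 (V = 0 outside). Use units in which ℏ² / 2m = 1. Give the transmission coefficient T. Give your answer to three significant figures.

T = 0.916

Above the barrier the interior wavenumber is k₂ = √(2m(E − U))/ℏ = 2.627, giving phase k₂L = 5.490.
T = [1 + U² sin²(k₂L) / (4E(E − U))]⁻¹ = 1/1.092 = 0.916.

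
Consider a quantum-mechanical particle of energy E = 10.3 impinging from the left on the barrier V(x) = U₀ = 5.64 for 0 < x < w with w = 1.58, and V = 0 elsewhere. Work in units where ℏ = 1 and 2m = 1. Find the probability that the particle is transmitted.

T = 0.988

E > U₀: inside the barrier k₂ = √(2m(E − U₀))/ℏ = 2.159, k₂w = 3.411.
T = [1 + U₀² sin²(k₂w) / (4E(E − U₀))]⁻¹ = 1/1.012 = 0.988.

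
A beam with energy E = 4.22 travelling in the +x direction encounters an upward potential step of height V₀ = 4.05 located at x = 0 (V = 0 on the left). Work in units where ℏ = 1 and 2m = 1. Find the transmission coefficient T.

T = 0.557

On each side the TISE gives plane waves with k = √(2m(E − V))/ℏ: k₁ = √(2·½·4.22) = 2.054, k₂ = √(2·½·0.17) = 0.4123.
Continuity of ψ and ψ′ at the step yields the reflection amplitude r = (k₁ − k₂)/(k₁ + k₂) = 0.6657; thus R = |r|² = 0.4431, T = 0.5569.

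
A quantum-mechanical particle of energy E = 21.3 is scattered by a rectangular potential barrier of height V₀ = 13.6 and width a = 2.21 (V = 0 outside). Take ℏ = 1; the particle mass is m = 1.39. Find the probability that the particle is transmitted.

T = 0.873

Above the barrier the interior wavenumber is k₂ = √(2m(E − V₀))/ℏ = 4.627, giving phase k₂a = 10.22.
T = [1 + V₀² sin²(k₂a) / (4E(E − V₀))]⁻¹ = 1/1.145 = 0.873.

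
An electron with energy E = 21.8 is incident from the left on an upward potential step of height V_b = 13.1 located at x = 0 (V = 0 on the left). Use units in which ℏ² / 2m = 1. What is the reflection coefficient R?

R = 0.0509

On each side the TISE gives plane waves with k = √(2m(E − V))/ℏ: k₁ = √(2·½·21.8) = 4.669, k₂ = √(2·½·8.7) = 2.950.
Continuity of ψ and ψ′ at the step yields the reflection amplitude r = (k₁ − k₂)/(k₁ + k₂) = 0.2257; thus R = |r|² = 0.05094, T = 0.9491.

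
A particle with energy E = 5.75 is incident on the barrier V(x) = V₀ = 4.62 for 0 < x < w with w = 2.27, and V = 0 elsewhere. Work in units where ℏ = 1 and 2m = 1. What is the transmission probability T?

E > V₀: inside the barrier k₂ = √(2m(E − V₀))/ℏ = 1.063, k₂w = 2.413.
Matching at both interfaces gives T⁻¹ = 1 + V₀² sin²(k₂w) / [4E(E − V₀)] = 1.364, hence T = 0.733.

T = 0.733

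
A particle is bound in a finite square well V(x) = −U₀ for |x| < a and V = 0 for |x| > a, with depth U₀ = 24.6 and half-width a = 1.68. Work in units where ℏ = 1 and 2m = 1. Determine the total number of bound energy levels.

The dimensionless depth is z₀ = a√(2mU₀)/ℏ = 1.68 × √(24.60) = 8.333.
The even/odd transcendental equations gain one root per π/2 in z₀, giving N = 1 + ⌊2z₀/π⌋ = 1 + ⌊5.305⌋ = 6.

N = 6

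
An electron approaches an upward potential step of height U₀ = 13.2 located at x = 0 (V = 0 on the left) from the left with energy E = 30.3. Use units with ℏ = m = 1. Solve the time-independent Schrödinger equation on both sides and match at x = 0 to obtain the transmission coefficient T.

T = 0.980

The wavenumbers are k₁ = √(2mE)/ℏ = 7.785 on the left and k₂ = √(2m(E − U₀))/ℏ = 5.848 on the right.
Matching ψ and ψ′ at x = 0 gives r = (k₁ − k₂)/(k₁ + k₂), so R = r² = 0.02018 and T = 1 − R = 0.9798.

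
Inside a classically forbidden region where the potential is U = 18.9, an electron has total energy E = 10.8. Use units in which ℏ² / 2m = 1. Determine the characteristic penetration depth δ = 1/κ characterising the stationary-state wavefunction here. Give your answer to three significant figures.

Since E < U the TISE in this region is ψ'' = κ²ψ with κ = √(2m(U − E))/ℏ.
κ = √(2 × 0.5 × 8.1) = 2.846. The penetration depth is δ = 1/κ = 0.351.

δ = 0.351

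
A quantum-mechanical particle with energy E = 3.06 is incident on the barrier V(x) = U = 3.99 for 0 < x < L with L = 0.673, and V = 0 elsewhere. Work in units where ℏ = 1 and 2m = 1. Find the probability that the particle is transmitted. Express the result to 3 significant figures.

T = 0.596

Since E < U the interior solution is evanescent with decay constant κ = √(2m(U − E))/ℏ = 0.9644.
κL = 0.6490, sinh(κL) = 0.6956.
Matching ψ, ψ′ at both faces gives T = [1 + U² sinh²(κL) / (4E(U − E))]⁻¹ = 1/1.677 = 0.596.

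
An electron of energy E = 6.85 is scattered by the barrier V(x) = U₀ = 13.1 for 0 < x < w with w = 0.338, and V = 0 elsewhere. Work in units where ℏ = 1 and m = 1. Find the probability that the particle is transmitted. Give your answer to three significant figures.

T = 0.307

Since E < U₀ the interior solution is evanescent with decay constant κ = √(2m(U₀ − E))/ℏ = 3.536.
κw = 1.195, sinh(κw) = 1.500.
Matching ψ, ψ′ at both faces gives T = [1 + U₀² sinh²(κw) / (4E(U₀ − E))]⁻¹ = 1/3.256 = 0.307.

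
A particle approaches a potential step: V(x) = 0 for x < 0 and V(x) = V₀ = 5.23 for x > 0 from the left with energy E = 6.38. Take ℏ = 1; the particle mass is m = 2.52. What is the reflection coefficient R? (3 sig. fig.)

R = 0.163

The wavenumbers are k₁ = √(2mE)/ℏ = 5.671 on the left and k₂ = √(2m(E − V₀))/ℏ = 2.407 on the right.
Continuity of ψ and ψ′ at the step yields the reflection amplitude r = (k₁ − k₂)/(k₁ + k₂) = 0.4039; thus R = |r|² = 0.1632, T = 0.8368.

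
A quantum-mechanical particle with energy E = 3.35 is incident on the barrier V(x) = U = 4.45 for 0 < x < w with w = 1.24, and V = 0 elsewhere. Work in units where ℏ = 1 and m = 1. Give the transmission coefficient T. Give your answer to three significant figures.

T = 0.0734

E < U: inside the barrier ψ ∝ e^{±κx} with κ = √(2m(U − E))/ℏ = 1.483.
κw = 1.839, sinh(κw) = 3.066.
Matching ψ, ψ′ at both faces gives T = [1 + U² sinh²(κw) / (4E(U − E))]⁻¹ = 1/13.63 = 0.0734.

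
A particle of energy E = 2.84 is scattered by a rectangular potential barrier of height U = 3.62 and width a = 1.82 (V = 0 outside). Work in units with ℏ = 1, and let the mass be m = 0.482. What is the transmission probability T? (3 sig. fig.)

E < U: inside the barrier ψ ∝ e^{±κx} with κ = √(2m(U − E))/ℏ = 0.8671.
κa = 1.578, sinh(κa) = 2.320.
Matching ψ, ψ′ at both faces gives T = [1 + U² sinh²(κa) / (4E(U − E))]⁻¹ = 1/8.959 = 0.112.

T = 0.112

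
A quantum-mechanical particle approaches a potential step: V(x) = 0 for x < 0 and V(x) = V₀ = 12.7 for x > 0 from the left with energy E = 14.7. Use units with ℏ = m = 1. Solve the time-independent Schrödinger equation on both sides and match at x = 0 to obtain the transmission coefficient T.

T = 0.787

On each side the TISE gives plane waves with k = √(2m(E − V))/ℏ: k₁ = √(2·1·14.7) = 5.422, k₂ = √(2·1·2) = 2.000.
Matching ψ and ψ′ at x = 0 gives r = (k₁ − k₂)/(k₁ + k₂), so R = r² = 0.2126 and T = 1 − R = 0.7874.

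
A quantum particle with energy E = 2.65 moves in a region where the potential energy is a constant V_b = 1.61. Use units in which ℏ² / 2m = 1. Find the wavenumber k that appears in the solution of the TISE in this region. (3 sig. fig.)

k = 1.02

With E > V_b the solution is oscillatory, ψ ∝ e^{±ikx} with k = √(2m(E − V_b))/ℏ.
k = √(2 × 0.5 × 1.04) = 1.020.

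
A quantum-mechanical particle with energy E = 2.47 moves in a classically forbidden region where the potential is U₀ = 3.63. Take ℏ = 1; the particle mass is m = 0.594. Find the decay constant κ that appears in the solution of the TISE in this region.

κ = 1.17

Since E < U₀ the TISE in this region is ψ'' = κ²ψ with κ = √(2m(U₀ − E))/ℏ.
κ = √(2 × 0.594 × 1.16) = 1.174.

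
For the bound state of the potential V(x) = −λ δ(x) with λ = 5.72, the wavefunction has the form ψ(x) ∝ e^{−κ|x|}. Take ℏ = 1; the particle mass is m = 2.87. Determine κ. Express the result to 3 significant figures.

κ = 16.4

Integrating the TISE across x = 0 gives the cusp condition ψ'(0⁺) − ψ'(0⁻) = −(2mλ/ℏ²)ψ(0).
With ψ ∝ e^{−κ|x|} this yields −2κ = −2mλ/ℏ², so κ = mλ/ℏ² = 16.42.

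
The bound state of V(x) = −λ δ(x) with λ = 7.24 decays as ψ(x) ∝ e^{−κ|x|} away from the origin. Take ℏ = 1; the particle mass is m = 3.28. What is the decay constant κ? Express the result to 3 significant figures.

Integrating the TISE across x = 0 gives the cusp condition ψ'(0⁺) − ψ'(0⁻) = −(2mλ/ℏ²)ψ(0).
With ψ ∝ e^{−κ|x|} this yields −2κ = −2mλ/ℏ², so κ = mλ/ℏ² = 23.75.

κ = 23.7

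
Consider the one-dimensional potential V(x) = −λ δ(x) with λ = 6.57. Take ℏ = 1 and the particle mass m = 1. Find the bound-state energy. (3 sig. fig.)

E = -21.6

The bound state is ψ(x) = √κ e^{−κ|x|}. The derivative jump ψ'(0⁺) − ψ'(0⁻) = −(2mλ/ℏ²)ψ(0) fixes κ = mλ/ℏ² = 6.570.
Then E = −ℏ²κ²/(2m) = −mλ²/(2ℏ²) = -21.58.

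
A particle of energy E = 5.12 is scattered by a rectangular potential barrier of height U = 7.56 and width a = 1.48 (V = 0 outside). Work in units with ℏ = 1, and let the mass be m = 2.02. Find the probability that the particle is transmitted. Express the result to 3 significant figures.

E < U: inside the barrier ψ ∝ e^{±κx} with κ = √(2m(U − E))/ℏ = 3.140.
κa = 4.647, sinh(κa) = 52.12.
The exact tunnelling result is T⁻¹ = 1 + U² sinh²(κa) / [4E(U − E)] = 3108, so T = 0.000322.

T = 0.000322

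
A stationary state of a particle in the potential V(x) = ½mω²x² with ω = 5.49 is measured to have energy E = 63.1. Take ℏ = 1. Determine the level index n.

n = 11

Invert E_n = (n + ½)ℏω: n = E/ℏω − ½ = 10.994, so n = 11.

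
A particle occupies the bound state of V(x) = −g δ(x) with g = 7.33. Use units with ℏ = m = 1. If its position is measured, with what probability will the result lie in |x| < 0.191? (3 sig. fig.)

The normalised bound state is ψ = √κ e^{−κ|x|} with κ = mg/ℏ² = 7.330.
P(|x| < d) = ∫_{−d}^{d} κ e^{−2κ|x|} dx = 1 − e^{−2κd} = 1 − e^{−2.800} = 0.9392.

P = 0.939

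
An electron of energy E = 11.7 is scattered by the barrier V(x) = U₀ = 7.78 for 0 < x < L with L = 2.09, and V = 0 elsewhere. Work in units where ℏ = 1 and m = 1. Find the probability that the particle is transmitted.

E > U₀: inside the barrier k₂ = √(2m(E − U₀))/ℏ = 2.800, k₂L = 5.852.
Matching at both interfaces gives T⁻¹ = 1 + U₀² sin²(k₂L) / [4E(E − U₀)] = 1.058, hence T = 0.946.

T = 0.946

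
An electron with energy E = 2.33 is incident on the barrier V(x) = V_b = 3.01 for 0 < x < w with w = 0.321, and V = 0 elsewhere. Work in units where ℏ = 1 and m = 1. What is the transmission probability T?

E < V_b: inside the barrier ψ ∝ e^{±κx} with κ = √(2m(V_b − E))/ℏ = 1.166.
κw = 0.3743, sinh(κw) = 0.3832.
Matching ψ, ψ′ at both faces gives T = [1 + V_b² sinh²(κw) / (4E(V_b − E))]⁻¹ = 1/1.210 = 0.827.

T = 0.827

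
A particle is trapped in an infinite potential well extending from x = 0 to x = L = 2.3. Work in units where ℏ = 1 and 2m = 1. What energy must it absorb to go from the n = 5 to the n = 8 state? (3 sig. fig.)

ΔE = 72.8

E_n = n²π²ℏ²/(2mL²), so ΔE = (8² − 5²) π²ℏ²/(2mL²).
ΔE = 39 × π² / (2 × 0.5 × 2.3²) = 72.76.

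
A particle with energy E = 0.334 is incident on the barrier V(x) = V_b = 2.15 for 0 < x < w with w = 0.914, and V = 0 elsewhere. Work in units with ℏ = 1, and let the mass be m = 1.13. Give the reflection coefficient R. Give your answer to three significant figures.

Since E < V_b the interior solution is evanescent with decay constant κ = √(2m(V_b − E))/ℏ = 2.026.
κw = 1.852, sinh(κw) = 3.107.
Matching ψ, ψ′ at both faces gives T = [1 + V_b² sinh²(κw) / (4E(V_b − E))]⁻¹ = 1/19.39 = 0.0516.
R = 1 − T = 0.948.

R = 0.948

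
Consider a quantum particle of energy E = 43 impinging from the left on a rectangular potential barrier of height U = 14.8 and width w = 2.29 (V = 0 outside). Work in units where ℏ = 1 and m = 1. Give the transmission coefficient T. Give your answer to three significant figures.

E > U: inside the barrier k₂ = √(2m(E − U))/ℏ = 7.510, k₂w = 17.20.
T = [1 + U² sin²(k₂w) / (4E(E − U))]⁻¹ = 1/1.045 = 0.957.

T = 0.957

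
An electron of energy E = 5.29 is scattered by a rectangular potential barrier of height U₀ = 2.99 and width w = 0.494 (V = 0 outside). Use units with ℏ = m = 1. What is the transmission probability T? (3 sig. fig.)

E > U₀: inside the barrier k₂ = √(2m(E − U₀))/ℏ = 2.145, k₂w = 1.060.
Matching at both interfaces gives T⁻¹ = 1 + U₀² sin²(k₂w) / [4E(E − U₀)] = 1.140, hence T = 0.877.

T = 0.877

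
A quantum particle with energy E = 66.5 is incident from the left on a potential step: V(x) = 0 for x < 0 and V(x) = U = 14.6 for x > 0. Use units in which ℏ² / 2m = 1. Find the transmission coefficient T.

The wavenumbers are k₁ = √(2mE)/ℏ = 8.155 on the left and k₂ = √(2m(E − U))/ℏ = 7.204 on the right.
Matching ψ and ψ′ at x = 0 gives r = (k₁ − k₂)/(k₁ + k₂), so R = r² = 0.003831 and T = 1 − R = 0.9962.

T = 0.996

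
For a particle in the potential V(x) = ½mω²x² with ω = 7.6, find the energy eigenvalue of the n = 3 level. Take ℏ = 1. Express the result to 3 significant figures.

Using E_n = (n + ½)ℏω: E_3 = 3.5 × 7.6 = 26.60.

E = 26.6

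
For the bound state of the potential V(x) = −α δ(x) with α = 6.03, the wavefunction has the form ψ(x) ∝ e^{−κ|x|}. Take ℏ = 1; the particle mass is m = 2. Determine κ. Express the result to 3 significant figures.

κ = 12.1

Integrating the TISE across x = 0 gives the cusp condition ψ'(0⁺) − ψ'(0⁻) = −(2mα/ℏ²)ψ(0).
With ψ ∝ e^{−κ|x|} this yields −2κ = −2mα/ℏ², so κ = mα/ℏ² = 12.06.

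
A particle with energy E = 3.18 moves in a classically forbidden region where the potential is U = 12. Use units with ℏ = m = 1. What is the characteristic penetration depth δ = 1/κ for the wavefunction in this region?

Since E < U the TISE in this region is ψ'' = κ²ψ with κ = √(2m(U − E))/ℏ.
κ = √(2 × 1 × 8.82) = 4.200. The penetration depth is δ = 1/κ = 0.238.

δ = 0.238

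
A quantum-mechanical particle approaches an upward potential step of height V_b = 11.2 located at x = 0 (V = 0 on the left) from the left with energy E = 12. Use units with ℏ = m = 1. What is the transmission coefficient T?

T = 0.652

The wavenumbers are k₁ = √(2mE)/ℏ = 4.899 on the left and k₂ = √(2m(E − V_b))/ℏ = 1.265 on the right.
Continuity of ψ and ψ′ at the step yields the reflection amplitude r = (k₁ − k₂)/(k₁ + k₂) = 0.5896; thus R = |r|² = 0.3476, T = 0.6524.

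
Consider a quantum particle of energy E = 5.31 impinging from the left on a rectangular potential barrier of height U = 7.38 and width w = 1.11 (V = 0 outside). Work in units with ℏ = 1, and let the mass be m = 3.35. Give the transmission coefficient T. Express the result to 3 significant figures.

T = 0.000829

Since E < U the interior solution is evanescent with decay constant κ = √(2m(U − E))/ℏ = 3.724.
κw = 4.134, sinh(κw) = 31.20.
The exact tunnelling result is T⁻¹ = 1 + U² sinh²(κw) / [4E(U − E)] = 1207, so T = 0.000829.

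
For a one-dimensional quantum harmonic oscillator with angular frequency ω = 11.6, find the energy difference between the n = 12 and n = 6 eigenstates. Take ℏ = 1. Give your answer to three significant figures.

E_n = ℏω(n + ½), so ΔE = (12 − 6) ℏω = 6 × 11.6 = 69.60.

ΔE = 69.6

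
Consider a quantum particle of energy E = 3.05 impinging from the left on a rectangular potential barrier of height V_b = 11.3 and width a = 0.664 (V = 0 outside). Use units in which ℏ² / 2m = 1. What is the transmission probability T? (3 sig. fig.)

Since E < V_b the interior solution is evanescent with decay constant κ = √(2m(V_b − E))/ℏ = 2.872.
κa = 1.907, sinh(κa) = 3.293.
The exact tunnelling result is T⁻¹ = 1 + V_b² sinh²(κa) / [4E(V_b − E)] = 14.76, so T = 0.0678.

T = 0.0678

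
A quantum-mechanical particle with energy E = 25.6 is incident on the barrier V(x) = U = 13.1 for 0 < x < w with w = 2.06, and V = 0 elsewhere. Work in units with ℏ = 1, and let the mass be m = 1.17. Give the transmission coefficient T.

Above the barrier the interior wavenumber is k₂ = √(2m(E − U))/ℏ = 5.408, giving phase k₂w = 11.14.
T = [1 + U² sin²(k₂w) / (4E(E − U))]⁻¹ = 1/1.131 = 0.884.

T = 0.884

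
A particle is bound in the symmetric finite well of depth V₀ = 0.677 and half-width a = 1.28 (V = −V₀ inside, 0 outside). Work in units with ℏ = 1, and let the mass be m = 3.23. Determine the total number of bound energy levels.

N = 2

The dimensionless depth is z₀ = a√(2mV₀)/ℏ = 1.28 × √(4.373) = 2.677.
A new bound state (alternating even/odd) appears each time z₀ passes a multiple of π/2, so N = ⌊2z₀/π⌋ + 1 = ⌊1.704⌋ + 1 = 2.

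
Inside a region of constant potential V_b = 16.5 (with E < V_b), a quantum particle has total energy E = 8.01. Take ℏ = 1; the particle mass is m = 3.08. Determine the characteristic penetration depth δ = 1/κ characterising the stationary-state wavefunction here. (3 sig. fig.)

δ = 0.138

Since E < V_b the TISE in this region is ψ'' = κ²ψ with κ = √(2m(V_b − E))/ℏ.
κ = √(2 × 3.08 × 8.49) = 7.232. The penetration depth is δ = 1/κ = 0.138.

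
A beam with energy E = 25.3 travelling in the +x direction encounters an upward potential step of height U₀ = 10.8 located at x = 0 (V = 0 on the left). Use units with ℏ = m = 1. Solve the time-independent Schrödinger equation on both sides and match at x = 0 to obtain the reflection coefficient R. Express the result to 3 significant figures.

On each side the TISE gives plane waves with k = √(2m(E − V))/ℏ: k₁ = √(2·1·25.3) = 7.113, k₂ = √(2·1·14.5) = 5.385.
Continuity of ψ and ψ′ at the step yields the reflection amplitude r = (k₁ − k₂)/(k₁ + k₂) = 0.1383; thus R = |r|² = 0.01912, T = 0.9809.

R = 0.0191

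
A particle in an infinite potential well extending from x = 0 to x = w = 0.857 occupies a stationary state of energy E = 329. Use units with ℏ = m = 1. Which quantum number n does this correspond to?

n = 7

From E_n = n²π²ℏ²/(2mw²) invert to n = √(2mw²E)/(πℏ).
n = (0.857/π) × √(2 × 1 × 329) = 6.998 → n = 7.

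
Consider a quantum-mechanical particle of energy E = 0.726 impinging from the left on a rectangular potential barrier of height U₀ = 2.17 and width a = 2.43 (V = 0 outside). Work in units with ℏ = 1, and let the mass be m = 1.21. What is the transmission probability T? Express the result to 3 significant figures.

T = 0.000404

E < U₀: inside the barrier ψ ∝ e^{±κx} with κ = √(2m(U₀ − E))/ℏ = 1.869.
κa = 4.543, sinh(κa) = 46.96.
The exact tunnelling result is T⁻¹ = 1 + U₀² sinh²(κa) / [4E(U₀ − E)] = 2477, so T = 0.000404.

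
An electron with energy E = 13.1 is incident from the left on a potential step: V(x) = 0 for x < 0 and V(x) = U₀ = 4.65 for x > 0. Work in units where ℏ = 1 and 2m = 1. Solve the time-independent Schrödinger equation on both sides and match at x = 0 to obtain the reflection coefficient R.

The wavenumbers are k₁ = √(2mE)/ℏ = 3.619 on the left and k₂ = √(2m(E − U₀))/ℏ = 2.907 on the right.
Continuity of ψ and ψ′ at the step yields the reflection amplitude r = (k₁ − k₂)/(k₁ + k₂) = 0.1092; thus R = |r|² = 0.01192, T = 0.9881.

R = 0.0119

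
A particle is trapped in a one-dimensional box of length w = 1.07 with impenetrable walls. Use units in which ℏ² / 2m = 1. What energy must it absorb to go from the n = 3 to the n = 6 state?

E_n = n²π²ℏ²/(2mw²), so ΔE = (6² − 3²) π²ℏ²/(2mw²).
ΔE = 27 × π² / (2 × 0.5 × 1.07²) = 232.8.

ΔE = 233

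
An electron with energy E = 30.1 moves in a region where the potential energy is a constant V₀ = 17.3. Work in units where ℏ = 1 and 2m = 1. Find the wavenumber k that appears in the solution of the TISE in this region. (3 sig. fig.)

k = 3.58

With E > V₀ the solution is oscillatory, ψ ∝ e^{±ikx} with k = √(2m(E − V₀))/ℏ.
k = √(2 × 0.5 × 12.8) = 3.578.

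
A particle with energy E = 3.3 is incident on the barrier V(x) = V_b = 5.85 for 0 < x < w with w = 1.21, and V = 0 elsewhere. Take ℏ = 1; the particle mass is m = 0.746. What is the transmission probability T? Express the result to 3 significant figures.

T = 0.0345

Since E < V_b the interior solution is evanescent with decay constant κ = √(2m(V_b − E))/ℏ = 1.951.
κw = 2.360, sinh(κw) = 5.249.
Matching ψ, ψ′ at both faces gives T = [1 + V_b² sinh²(κw) / (4E(V_b − E))]⁻¹ = 1/29.01 = 0.0345.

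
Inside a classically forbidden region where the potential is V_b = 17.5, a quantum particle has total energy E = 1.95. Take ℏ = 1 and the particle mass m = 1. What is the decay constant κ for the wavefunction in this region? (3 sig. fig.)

κ = 5.58

Since E < V_b the TISE in this region is ψ'' = κ²ψ with κ = √(2m(V_b − E))/ℏ.
κ = √(2 × 1 × 15.55) = 5.577.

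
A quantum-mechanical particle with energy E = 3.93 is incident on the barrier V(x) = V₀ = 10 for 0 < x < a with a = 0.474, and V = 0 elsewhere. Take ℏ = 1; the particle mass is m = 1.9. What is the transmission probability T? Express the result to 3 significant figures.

T = 0.0395

Since E < V₀ the interior solution is evanescent with decay constant κ = √(2m(V₀ − E))/ℏ = 4.803.
κa = 2.276, sinh(κa) = 4.820.
Matching ψ, ψ′ at both faces gives T = [1 + V₀² sinh²(κa) / (4E(V₀ − E))]⁻¹ = 1/25.35 = 0.0395.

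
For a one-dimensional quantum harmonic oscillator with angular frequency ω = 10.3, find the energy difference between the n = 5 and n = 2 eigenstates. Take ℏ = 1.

ΔE = 30.9

E_n = ℏω(n + ½), so ΔE = (5 − 2) ℏω = 3 × 10.3 = 30.90.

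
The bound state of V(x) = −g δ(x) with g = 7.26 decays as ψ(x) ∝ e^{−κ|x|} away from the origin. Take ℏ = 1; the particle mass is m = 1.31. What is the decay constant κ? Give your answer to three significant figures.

κ = 9.51

Integrate −(ℏ²/2m)ψ'' − gδ(x)ψ = Eψ from −ε to +ε: the ψ'' term gives ψ'(0⁺) − ψ'(0⁻) and the δ term gives −(2mg/ℏ²)ψ(0).
With ψ ∝ e^{−κ|x|} this yields −2κ = −2mg/ℏ², so κ = mg/ℏ² = 9.511.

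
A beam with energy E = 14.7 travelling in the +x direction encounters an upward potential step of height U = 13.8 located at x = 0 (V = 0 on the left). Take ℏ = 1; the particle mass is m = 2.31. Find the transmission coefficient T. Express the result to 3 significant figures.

On each side the TISE gives plane waves with k = √(2m(E − V))/ℏ: k₁ = √(2·2.31·14.7) = 8.241, k₂ = √(2·2.31·0.9) = 2.039.
Matching ψ and ψ′ at x = 0 gives r = (k₁ − k₂)/(k₁ + k₂), so R = r² = 0.3640 and T = 1 − R = 0.6360.

T = 0.636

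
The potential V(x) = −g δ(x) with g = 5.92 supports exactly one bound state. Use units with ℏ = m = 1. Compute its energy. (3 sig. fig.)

E = -17.5

The bound state is ψ(x) = √κ e^{−κ|x|}. The derivative jump ψ'(0⁺) − ψ'(0⁻) = −(2mg/ℏ²)ψ(0) fixes κ = mg/ℏ² = 5.920.
Then E = −ℏ²κ²/(2m) = −mg²/(2ℏ²) = -17.52.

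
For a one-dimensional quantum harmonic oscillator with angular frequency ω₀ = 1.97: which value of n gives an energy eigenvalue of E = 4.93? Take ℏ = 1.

Invert E_n = (n + ½)ℏω₀: n = E/ℏω₀ − ½ = 2.003, so n = 2.

n = 2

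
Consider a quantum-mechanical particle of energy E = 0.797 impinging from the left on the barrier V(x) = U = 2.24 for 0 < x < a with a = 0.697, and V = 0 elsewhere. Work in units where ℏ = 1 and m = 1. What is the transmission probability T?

T = 0.295

E < U: inside the barrier ψ ∝ e^{±κx} with κ = √(2m(U − E))/ℏ = 1.699.
κa = 1.184, sinh(κa) = 1.481.
Matching ψ, ψ′ at both faces gives T = [1 + U² sinh²(κa) / (4E(U − E))]⁻¹ = 1/3.392 = 0.295.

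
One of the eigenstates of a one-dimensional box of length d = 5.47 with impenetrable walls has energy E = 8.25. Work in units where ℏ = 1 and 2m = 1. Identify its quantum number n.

n = 5

For an infinite well E_n = n²π²ℏ²/(2md²), so n = (d/πℏ)√(2mE).
n = (5.47/π) × √(2 × 0.5 × 8.25) = 5.001 → n = 5.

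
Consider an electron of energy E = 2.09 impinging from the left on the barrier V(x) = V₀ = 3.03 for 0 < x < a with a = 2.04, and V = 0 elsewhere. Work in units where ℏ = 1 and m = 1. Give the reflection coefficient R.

E < V₀: inside the barrier ψ ∝ e^{±κx} with κ = √(2m(V₀ − E))/ℏ = 1.371.
κa = 2.797, sinh(κa) = 8.168.
The exact tunnelling result is T⁻¹ = 1 + V₀² sinh²(κa) / [4E(V₀ − E)] = 78.95, so T = 0.0127.
R = 1 − T = 0.987.

R = 0.987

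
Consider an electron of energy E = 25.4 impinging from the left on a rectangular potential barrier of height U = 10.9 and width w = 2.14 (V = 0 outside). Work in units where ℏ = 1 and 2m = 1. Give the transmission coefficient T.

T = 0.931

E > U: inside the barrier k₂ = √(2m(E − U))/ℏ = 3.808, k₂w = 8.149.
T = [1 + U² sin²(k₂w) / (4E(E − U))]⁻¹ = 1/1.074 = 0.931.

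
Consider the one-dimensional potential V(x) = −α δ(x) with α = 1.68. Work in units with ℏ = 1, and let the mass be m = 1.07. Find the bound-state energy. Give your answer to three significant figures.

For x ≠ 0 the bound state is ψ ∝ e^{−κ|x|}; integrating the TISE across the delta gives the cusp condition 2κ = 2mα/ℏ², so κ = 1.798.
Then E = −ℏ²κ²/(2m) = −mα²/(2ℏ²) = -1.510.

E = -1.51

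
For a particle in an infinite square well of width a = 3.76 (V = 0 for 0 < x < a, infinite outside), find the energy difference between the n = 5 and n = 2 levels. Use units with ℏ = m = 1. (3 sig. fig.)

E_n = n²π²ℏ²/(2ma²), so ΔE = (5² − 2²) π²ℏ²/(2ma²).
ΔE = 21 × π² / (2 × 1 × 3.76²) = 7.330.

ΔE = 7.33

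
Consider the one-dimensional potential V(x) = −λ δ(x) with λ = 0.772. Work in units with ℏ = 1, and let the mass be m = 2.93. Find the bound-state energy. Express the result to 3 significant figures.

For x ≠ 0 the bound state is ψ ∝ e^{−κ|x|}; integrating the TISE across the delta gives the cusp condition 2κ = 2mλ/ℏ², so κ = 2.262.
Then E = −ℏ²κ²/(2m) = −mλ²/(2ℏ²) = -0.8731.

E = -0.873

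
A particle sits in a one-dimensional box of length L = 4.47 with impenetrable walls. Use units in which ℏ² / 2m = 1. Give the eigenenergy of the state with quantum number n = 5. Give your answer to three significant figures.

Requiring ψ(0) = ψ(L) = 0 quantises k = nπ/L, hence E_n = ℏ²k²/2m = n²π²ℏ²/(2mL²).
E_5 = 5² × π² / (2 × 0.5 × 4.47²) = 12.35.

E = 12.3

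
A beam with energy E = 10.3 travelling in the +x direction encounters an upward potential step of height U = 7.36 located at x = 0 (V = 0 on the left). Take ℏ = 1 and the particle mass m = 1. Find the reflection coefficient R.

R = 0.0921

On each side the TISE gives plane waves with k = √(2m(E − V))/ℏ: k₁ = √(2·1·10.3) = 4.539, k₂ = √(2·1·2.94) = 2.425.
Matching ψ and ψ′ at x = 0 gives r = (k₁ − k₂)/(k₁ + k₂), so R = r² = 0.09215 and T = 1 − R = 0.9079.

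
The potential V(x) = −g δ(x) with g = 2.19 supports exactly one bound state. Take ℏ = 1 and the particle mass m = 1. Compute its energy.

E = -2.40

For x ≠ 0 the bound state is ψ ∝ e^{−κ|x|}; integrating the TISE across the delta gives the cusp condition 2κ = 2mg/ℏ², so κ = 2.190.
Then E = −ℏ²κ²/(2m) = −mg²/(2ℏ²) = -2.398.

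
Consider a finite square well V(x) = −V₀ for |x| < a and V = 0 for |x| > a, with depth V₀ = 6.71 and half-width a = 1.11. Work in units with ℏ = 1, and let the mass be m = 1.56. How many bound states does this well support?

The dimensionless depth is z₀ = a√(2mV₀)/ℏ = 1.11 × √(20.94) = 5.079.
The even/odd transcendental equations gain one root per π/2 in z₀, giving N = 1 + ⌊2z₀/π⌋ = 1 + ⌊3.233⌋ = 4.

N = 4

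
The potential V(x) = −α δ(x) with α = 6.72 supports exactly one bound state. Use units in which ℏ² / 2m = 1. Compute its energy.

For x ≠ 0 the bound state is ψ ∝ e^{−κ|x|}; integrating the TISE across the delta gives the cusp condition 2κ = 2mα/ℏ², so κ = 3.360.
Then E = −ℏ²κ²/(2m) = −mα²/(2ℏ²) = -11.29.

E = -11.3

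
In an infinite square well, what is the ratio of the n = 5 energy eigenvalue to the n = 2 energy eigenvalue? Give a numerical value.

6.25

E_n = n²π²ℏ²/(2mL²) so the ratio is n₂²/n₁² = 25/4 = 6.25.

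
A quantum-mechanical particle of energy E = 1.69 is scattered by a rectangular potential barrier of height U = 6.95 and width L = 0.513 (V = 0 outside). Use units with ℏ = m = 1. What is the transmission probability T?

T = 0.102

E < U: inside the barrier ψ ∝ e^{±κx} with κ = √(2m(U − E))/ℏ = 3.243.
κL = 1.664, sinh(κL) = 2.545.
The exact tunnelling result is T⁻¹ = 1 + U² sinh²(κL) / [4E(U − E)] = 9.800, so T = 0.102.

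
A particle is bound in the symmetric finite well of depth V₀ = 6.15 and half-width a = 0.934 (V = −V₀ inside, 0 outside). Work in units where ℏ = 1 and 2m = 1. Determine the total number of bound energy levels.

The dimensionless depth is z₀ = a√(2mV₀)/ℏ = 0.934 × √(6.150) = 2.316.
A new bound state (alternating even/odd) appears each time z₀ passes a multiple of π/2, so N = ⌊2z₀/π⌋ + 1 = ⌊1.475⌋ + 1 = 2.

N = 2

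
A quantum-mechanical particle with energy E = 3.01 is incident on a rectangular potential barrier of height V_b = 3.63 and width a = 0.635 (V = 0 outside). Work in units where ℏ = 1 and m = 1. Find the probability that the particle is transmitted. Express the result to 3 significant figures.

E < V_b: inside the barrier ψ ∝ e^{±κx} with κ = √(2m(V_b − E))/ℏ = 1.114.
κa = 0.7071, sinh(κa) = 0.7675.
Matching ψ, ψ′ at both faces gives T = [1 + V_b² sinh²(κa) / (4E(V_b − E))]⁻¹ = 1/2.040 = 0.490.

T = 0.490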